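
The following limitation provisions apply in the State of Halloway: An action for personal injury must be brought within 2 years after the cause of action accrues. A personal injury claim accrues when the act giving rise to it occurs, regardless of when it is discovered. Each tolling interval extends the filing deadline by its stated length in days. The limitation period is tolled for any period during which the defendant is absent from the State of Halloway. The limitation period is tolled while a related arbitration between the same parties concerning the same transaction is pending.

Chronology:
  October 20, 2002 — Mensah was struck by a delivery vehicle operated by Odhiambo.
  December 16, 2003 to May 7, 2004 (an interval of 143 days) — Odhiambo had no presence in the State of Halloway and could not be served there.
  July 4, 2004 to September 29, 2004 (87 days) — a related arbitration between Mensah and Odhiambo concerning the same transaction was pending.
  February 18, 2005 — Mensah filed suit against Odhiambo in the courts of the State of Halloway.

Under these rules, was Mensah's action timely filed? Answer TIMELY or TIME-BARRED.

TIMELY

The cause of action accrued on October 20, 2002, the date of the act.
The untolled deadline — 2 years after October 20, 2002 — is October 20, 2004.
Because the defendant's absence from the jurisdiction ran from December 16, 2003 to May 7, 2004, the deadline is extended by 143 days to March 12, 2005.
The period was tolled for 87 days by the pending related arbitration (July 4, 2004 to September 29, 2004), pushing the deadline to June 7, 2005.
The February 18, 2005 filing precedes the June 7, 2005 deadline; the claim is timely.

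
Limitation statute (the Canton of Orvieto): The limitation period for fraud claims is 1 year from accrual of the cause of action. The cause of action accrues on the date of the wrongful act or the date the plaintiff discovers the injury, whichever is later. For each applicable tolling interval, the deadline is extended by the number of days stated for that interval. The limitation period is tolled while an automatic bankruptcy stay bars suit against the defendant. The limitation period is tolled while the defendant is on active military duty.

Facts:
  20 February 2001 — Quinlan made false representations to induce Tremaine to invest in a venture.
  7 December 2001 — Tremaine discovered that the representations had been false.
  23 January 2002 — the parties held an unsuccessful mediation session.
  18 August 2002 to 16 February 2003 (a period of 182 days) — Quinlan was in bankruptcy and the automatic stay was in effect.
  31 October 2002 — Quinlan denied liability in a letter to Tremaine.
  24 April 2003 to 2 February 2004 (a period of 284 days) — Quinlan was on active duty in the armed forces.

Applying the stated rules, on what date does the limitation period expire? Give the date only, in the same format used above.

17 March 2004

Taking the later of the act (20 February 2001) and discovery (7 December 2001), the claim accrued on 7 December 2001.
The untolled deadline — 1 year after 7 December 2001 — is 7 December 2002.
The period was tolled for 182 days by the automatic bankruptcy stay (18 August 2002 to 16 February 2003), pushing the deadline to 7 June 2003.
Because the defendant's active military service ran from 24 April 2003 to 2 February 2004, the deadline is extended by 284 days to 17 March 2004.
The other events in the timeline have no effect on the limitation period under the stated rules.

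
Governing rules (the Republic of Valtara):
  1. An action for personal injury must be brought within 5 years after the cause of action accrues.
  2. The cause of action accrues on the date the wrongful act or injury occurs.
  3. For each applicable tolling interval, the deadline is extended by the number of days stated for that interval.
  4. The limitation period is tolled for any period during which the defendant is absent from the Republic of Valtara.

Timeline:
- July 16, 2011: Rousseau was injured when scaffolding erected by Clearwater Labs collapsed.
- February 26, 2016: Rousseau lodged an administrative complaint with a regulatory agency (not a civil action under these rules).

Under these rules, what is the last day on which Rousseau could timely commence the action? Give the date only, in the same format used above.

The cause of action accrued on July 16, 2011, the date of the act.
The untolled deadline — 5 years after July 16, 2011 — is July 16, 2016.
Nothing else in the chronology tolls or restarts the period.

July 16, 2016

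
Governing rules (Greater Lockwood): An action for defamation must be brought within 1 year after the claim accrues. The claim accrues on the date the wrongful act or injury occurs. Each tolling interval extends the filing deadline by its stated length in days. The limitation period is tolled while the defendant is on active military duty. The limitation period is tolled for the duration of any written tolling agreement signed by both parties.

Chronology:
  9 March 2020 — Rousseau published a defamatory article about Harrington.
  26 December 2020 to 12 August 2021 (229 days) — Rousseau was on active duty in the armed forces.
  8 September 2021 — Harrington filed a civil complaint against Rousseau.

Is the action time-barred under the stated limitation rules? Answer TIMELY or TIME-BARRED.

TIMELY

The claim accrued on 9 March 2020, when the wrongful act occurred.
The untolled deadline — 1 year after 9 March 2020 — is 9 March 2021.
Because the defendant's active military service ran from 26 December 2020 to 12 August 2021, the deadline is extended by 229 days to 24 October 2021.
The 8 September 2021 filing precedes the 24 October 2021 deadline; the claim is timely.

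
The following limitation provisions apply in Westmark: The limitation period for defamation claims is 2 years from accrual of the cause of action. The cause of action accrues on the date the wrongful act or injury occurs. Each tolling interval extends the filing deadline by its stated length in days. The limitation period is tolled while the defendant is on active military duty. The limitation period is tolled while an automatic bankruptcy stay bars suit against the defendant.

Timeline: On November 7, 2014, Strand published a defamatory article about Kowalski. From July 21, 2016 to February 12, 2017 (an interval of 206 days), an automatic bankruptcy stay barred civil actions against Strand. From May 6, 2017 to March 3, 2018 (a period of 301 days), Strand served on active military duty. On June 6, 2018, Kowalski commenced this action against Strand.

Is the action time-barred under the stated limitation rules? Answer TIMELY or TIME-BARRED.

The cause of action accrued on November 7, 2014, the date of the act.
2 years from November 7, 2014 is November 7, 2016.
Because the automatic bankruptcy stay ran from July 21, 2016 to February 12, 2017, the deadline is extended by 206 days to June 1, 2017.
The defendant's active military service from May 6, 2017 to March 3, 2018 tolled the period for 301 days, extending the deadline to March 29, 2018.
The June 6, 2018 filing falls after the March 29, 2018 deadline; the claim is time-barred.

TIME-BARRED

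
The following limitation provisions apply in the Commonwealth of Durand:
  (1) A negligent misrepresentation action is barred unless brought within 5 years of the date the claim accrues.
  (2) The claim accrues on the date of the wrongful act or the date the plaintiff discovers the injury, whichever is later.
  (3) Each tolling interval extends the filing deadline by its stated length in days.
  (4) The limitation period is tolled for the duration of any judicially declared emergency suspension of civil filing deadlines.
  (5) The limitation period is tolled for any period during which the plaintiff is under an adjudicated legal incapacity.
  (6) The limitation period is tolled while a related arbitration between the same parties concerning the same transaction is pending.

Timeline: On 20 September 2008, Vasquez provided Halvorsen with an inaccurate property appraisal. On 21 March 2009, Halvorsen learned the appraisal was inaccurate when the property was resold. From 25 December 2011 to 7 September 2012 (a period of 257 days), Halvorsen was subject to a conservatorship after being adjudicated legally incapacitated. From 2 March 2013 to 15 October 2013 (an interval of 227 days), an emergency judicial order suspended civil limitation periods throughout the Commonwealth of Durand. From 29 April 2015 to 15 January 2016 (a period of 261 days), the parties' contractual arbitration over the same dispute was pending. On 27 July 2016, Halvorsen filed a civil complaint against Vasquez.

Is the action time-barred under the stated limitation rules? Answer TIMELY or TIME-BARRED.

TIME-BARRED

The claim accrued on 21 March 2009 — the later of the 20 September 2008 act and the 21 March 2009 discovery.
The untolled deadline — 5 years after 21 March 2009 — is 21 March 2014.
The plaintiff's legal incapacity from 25 December 2011 to 7 September 2012 tolled the period for 257 days, extending the deadline to 3 December 2014.
Because the emergency suspension of filing deadlines ran from 2 March 2013 to 15 October 2013, the deadline is extended by 227 days to 18 July 2015.
The period was tolled for 261 days by the pending related arbitration (29 April 2015 to 15 January 2016), pushing the deadline to 4 April 2016.
Halvorsen filed on 27 July 2016, after the 4 April 2016 deadline, so the action is time-barred.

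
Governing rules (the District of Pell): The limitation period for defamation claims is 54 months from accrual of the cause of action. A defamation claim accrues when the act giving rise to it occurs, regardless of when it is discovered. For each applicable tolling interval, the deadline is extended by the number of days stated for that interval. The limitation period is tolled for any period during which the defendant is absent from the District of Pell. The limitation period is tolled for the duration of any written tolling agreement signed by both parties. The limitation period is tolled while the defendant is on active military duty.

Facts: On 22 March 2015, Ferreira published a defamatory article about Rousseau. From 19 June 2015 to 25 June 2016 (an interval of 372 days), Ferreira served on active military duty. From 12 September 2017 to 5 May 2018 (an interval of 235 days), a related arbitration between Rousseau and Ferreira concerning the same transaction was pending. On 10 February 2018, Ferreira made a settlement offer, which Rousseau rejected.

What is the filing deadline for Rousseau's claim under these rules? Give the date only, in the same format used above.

28 September 2020

The claim accrued on 22 March 2015, when the wrongful act occurred.
The untolled deadline — 54 months after 22 March 2015 — is 22 September 2019.
Because the defendant's active military service ran from 19 June 2015 to 25 June 2016, the deadline is extended by 372 days to 28 September 2020.
No stated provision tolls the period for a pending arbitration, so the interval from 12 September 2017 to 5 May 2018 has no effect on the deadline.
The other events in the timeline have no effect on the limitation period under the stated rules.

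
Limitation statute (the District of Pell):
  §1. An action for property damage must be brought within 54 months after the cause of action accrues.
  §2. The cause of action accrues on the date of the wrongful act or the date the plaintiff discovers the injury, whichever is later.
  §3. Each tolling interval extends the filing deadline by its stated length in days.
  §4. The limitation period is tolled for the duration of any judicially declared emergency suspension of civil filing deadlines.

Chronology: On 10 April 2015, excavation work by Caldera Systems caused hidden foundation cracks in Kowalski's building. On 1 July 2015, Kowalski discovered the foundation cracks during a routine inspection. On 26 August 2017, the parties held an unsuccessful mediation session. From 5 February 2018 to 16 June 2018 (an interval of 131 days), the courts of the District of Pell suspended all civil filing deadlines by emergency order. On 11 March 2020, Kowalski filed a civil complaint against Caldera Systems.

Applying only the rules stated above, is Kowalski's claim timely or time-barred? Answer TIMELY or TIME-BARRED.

Taking the later of the act (10 April 2015) and discovery (1 July 2015), the claim accrued on 1 July 2015.
The untolled deadline — 54 months after 1 July 2015 — is 1 January 2020.
The emergency suspension of filing deadlines from 5 February 2018 to 16 June 2018 tolled the period for 131 days, extending the deadline to 11 May 2020.
The other events in the timeline have no effect on the limitation period under the stated rules.
Kowalski filed on 11 March 2020, before the 11 May 2020 deadline, so the action is timely.

TIMELY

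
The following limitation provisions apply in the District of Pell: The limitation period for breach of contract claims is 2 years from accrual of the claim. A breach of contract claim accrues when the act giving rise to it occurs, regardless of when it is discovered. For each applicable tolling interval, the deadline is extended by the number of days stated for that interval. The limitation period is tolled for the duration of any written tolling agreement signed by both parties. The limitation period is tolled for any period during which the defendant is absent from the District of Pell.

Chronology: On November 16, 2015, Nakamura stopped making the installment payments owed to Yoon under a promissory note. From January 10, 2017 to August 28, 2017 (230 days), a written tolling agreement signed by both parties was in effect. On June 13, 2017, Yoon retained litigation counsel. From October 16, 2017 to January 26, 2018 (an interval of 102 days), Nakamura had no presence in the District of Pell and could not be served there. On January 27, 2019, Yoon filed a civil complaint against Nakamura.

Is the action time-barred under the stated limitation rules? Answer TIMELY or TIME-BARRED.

TIME-BARRED

The claim accrued on November 16, 2015, when the wrongful act occurred.
The untolled deadline — 2 years after November 16, 2015 — is November 16, 2017.
Because the written tolling agreement ran from January 10, 2017 to August 28, 2017, the deadline is extended by 230 days to July 4, 2018.
The period was tolled for 102 days by the defendant's absence from the jurisdiction (October 16, 2017 to January 26, 2018), pushing the deadline to October 14, 2018.
Nothing else in the chronology tolls or restarts the period.
Yoon filed on January 27, 2019, after the October 14, 2018 deadline, so the action is time-barred.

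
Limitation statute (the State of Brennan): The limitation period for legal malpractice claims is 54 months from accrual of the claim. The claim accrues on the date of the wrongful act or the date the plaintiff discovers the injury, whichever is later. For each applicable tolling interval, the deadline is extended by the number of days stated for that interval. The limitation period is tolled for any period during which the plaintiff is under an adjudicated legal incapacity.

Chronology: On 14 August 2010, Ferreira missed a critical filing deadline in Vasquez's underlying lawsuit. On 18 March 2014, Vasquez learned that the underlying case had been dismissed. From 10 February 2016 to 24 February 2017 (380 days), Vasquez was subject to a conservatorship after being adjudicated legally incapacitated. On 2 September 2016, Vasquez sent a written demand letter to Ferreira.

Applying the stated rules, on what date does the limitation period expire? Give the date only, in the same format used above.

Taking the later of the act (14 August 2010) and discovery (18 March 2014), the claim accrued on 18 March 2014.
54 months from 18 March 2014 is 18 September 2018.
Because the plaintiff's legal incapacity ran from 10 February 2016 to 24 February 2017, the deadline is extended by 380 days to 3 October 2019.
The other events in the timeline have no effect on the limitation period under the stated rules.

3 October 2019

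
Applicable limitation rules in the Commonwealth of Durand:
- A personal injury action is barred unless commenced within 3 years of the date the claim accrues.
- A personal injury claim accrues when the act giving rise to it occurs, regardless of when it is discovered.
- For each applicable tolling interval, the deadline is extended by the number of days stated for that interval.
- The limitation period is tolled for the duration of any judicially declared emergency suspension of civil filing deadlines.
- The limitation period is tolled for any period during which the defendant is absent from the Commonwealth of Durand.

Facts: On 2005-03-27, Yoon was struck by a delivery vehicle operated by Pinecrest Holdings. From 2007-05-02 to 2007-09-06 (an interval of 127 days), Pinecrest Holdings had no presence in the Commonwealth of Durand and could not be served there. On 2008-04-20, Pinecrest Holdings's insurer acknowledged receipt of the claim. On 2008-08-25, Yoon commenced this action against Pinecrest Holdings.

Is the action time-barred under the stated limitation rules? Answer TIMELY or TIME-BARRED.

TIME-BARRED

The limitation period began to run on 2005-03-27.
Adding the 3 years base period to 2005-03-27 gives a deadline of 2008-03-27, before any tolling.
Because the defendant's absence from the jurisdiction ran from 2007-05-02 to 2007-09-06, the deadline is extended by 127 days to 2008-08-01.
None of the other events listed affects the running of the period under the stated rules.
Filing on 2008-08-25 missed the 2008-08-01 deadline — the action is time-barred.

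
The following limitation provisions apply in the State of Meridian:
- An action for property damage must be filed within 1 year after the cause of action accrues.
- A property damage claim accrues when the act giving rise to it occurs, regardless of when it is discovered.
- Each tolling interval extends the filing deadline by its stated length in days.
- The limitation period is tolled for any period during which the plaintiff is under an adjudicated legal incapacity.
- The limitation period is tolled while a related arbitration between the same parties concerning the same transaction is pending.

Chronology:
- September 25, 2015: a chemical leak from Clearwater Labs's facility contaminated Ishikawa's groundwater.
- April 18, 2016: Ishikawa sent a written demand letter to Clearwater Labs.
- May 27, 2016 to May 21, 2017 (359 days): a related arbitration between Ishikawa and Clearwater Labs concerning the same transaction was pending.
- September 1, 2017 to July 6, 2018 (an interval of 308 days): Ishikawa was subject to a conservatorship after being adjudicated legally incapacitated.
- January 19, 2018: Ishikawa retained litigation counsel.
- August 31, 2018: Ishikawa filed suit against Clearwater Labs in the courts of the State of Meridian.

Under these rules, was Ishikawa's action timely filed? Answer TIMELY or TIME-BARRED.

TIME-BARRED

The cause of action accrued on September 25, 2015, the date of the act.
The untolled deadline — 1 year after September 25, 2015 — is September 25, 2016.
The period was tolled for 359 days by the pending related arbitration (May 27, 2016 to May 21, 2017), pushing the deadline to September 19, 2017.
The period was tolled for 308 days by the plaintiff's legal incapacity (September 1, 2017 to July 6, 2018), pushing the deadline to July 24, 2018.
The other events in the timeline have no effect on the limitation period under the stated rules.
The August 31, 2018 filing falls after the July 24, 2018 deadline; the claim is time-barred.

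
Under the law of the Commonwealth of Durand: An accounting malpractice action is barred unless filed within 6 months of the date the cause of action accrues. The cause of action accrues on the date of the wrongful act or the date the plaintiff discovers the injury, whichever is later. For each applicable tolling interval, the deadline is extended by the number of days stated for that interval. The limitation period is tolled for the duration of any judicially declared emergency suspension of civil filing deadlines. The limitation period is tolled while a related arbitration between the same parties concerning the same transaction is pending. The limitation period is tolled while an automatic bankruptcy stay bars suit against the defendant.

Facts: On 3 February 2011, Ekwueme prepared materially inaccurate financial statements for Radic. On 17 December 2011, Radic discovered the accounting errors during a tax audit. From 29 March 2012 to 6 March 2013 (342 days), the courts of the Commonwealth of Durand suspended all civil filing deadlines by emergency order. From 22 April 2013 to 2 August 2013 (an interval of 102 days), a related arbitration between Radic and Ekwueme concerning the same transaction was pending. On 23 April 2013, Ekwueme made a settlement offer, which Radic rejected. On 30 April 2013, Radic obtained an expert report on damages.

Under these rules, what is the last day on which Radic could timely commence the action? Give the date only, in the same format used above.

Because discovery on 17 December 2011 post-dates the 3 February 2011 act, accrual under the later-of rule falls on 17 December 2011.
The untolled deadline — 6 months after 17 December 2011 — is 17 June 2012.
The emergency suspension of filing deadlines from 29 March 2012 to 6 March 2013 tolled the period for 342 days, extending the deadline to 25 May 2013.
Because the pending related arbitration ran from 22 April 2013 to 2 August 2013, the deadline is extended by 102 days to 4 September 2013.
The other events in the timeline have no effect on the limitation period under the stated rules.

4 September 2013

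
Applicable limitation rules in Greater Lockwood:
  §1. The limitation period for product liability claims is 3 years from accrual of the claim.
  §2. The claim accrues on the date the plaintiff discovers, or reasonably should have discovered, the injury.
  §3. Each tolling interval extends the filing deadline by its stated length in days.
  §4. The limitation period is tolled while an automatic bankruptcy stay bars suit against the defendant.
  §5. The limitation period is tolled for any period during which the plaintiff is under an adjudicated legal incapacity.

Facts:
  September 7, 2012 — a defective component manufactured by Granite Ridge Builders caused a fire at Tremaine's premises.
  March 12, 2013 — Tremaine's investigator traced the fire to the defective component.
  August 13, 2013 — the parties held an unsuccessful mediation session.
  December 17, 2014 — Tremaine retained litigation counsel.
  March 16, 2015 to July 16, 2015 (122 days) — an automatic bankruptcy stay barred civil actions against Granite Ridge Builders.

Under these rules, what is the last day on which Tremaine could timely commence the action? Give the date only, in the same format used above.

July 12, 2016

The claim did not accrue until Tremaine discovered the injury on March 12, 2013; the September 7, 2012 act date does not start the clock under the stated rule.
The untolled deadline — 3 years after March 12, 2013 — is March 12, 2016.
The period was tolled for 122 days by the automatic bankruptcy stay (March 16, 2015 to July 16, 2015), pushing the deadline to July 12, 2016.
The other events in the timeline have no effect on the limitation period under the stated rules.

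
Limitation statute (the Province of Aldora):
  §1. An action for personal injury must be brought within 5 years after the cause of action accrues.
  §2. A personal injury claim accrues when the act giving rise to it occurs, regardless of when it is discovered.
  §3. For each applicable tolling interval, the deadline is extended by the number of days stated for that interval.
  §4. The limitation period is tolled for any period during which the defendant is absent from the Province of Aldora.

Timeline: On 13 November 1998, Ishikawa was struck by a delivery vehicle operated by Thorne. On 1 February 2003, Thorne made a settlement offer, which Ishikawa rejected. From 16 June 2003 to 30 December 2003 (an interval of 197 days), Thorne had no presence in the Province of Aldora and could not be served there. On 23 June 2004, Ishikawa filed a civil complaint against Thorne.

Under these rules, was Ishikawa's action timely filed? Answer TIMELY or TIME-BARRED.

The limitation period began to run on 13 November 1998.
Adding the 5 years base period to 13 November 1998 gives a deadline of 13 November 2003, before any tolling.
Because the defendant's absence from the jurisdiction ran from 16 June 2003 to 30 December 2003, the deadline is extended by 197 days to 28 May 2004.
Nothing else in the chronology tolls or restarts the period.
Filing on 23 June 2004 missed the 28 May 2004 deadline — the action is time-barred.

TIME-BARRED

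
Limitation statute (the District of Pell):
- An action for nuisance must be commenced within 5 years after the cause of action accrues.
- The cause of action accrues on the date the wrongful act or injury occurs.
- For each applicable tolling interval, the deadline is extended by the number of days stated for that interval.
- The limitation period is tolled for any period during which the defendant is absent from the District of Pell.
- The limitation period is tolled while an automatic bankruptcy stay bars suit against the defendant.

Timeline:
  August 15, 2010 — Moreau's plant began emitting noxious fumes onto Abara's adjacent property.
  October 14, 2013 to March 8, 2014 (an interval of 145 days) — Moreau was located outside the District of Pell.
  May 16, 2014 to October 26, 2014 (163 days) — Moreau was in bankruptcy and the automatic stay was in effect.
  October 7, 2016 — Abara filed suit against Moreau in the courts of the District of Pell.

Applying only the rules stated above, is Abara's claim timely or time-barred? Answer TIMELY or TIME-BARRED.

TIME-BARRED

The claim accrued on August 15, 2010, when the wrongful act occurred.
5 years from August 15, 2010 is August 15, 2015.
The defendant's absence from the jurisdiction from October 14, 2013 to March 8, 2014 tolled the period for 145 days, extending the deadline to January 7, 2016.
Because the automatic bankruptcy stay ran from May 16, 2014 to October 26, 2014, the deadline is extended by 163 days to June 18, 2016.
Abara filed on October 7, 2016, after the June 18, 2016 deadline, so the action is time-barred.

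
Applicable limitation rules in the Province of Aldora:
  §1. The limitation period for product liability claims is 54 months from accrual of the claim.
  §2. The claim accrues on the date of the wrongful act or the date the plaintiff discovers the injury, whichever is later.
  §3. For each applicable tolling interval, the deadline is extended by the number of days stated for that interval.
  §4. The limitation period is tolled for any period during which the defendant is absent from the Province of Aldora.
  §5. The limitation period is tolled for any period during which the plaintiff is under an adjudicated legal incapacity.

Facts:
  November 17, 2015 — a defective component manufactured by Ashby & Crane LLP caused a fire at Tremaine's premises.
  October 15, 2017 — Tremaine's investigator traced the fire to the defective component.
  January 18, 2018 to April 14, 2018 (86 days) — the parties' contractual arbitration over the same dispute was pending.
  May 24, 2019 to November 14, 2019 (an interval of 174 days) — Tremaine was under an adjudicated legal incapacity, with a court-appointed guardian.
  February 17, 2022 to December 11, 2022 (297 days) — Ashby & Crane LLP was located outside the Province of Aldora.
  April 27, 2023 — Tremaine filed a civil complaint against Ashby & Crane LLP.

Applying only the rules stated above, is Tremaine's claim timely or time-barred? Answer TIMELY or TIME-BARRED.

Because discovery on October 15, 2017 post-dates the November 17, 2015 act, accrual under the later-of rule falls on October 15, 2017.
54 months from October 15, 2017 is April 15, 2022.
The plaintiff's legal incapacity from May 24, 2019 to November 14, 2019 tolled the period for 174 days, extending the deadline to October 6, 2022.
The period was tolled for 297 days by the defendant's absence from the jurisdiction (February 17, 2022 to December 11, 2022), pushing the deadline to July 30, 2023.
The pending related arbitration from January 18, 2018 to April 14, 2018 does not toll the period, because no stated rule makes a pending arbitration a tolling event.
Filing on April 27, 2023 beat the July 30, 2023 deadline — the action is timely.

TIMELY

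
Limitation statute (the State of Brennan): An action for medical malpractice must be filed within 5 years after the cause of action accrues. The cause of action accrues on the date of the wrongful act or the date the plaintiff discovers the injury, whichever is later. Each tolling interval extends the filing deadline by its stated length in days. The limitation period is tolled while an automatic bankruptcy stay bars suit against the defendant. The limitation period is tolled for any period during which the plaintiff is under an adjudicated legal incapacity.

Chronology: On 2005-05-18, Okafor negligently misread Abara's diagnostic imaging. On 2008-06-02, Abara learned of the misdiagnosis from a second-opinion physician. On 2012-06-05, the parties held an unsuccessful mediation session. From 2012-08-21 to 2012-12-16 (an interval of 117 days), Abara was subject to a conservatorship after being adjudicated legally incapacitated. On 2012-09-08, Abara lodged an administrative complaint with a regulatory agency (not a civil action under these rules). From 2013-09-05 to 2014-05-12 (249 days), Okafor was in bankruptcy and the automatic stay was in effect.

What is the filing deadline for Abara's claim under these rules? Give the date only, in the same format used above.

2014-06-03

The claim accrued on 2008-06-02 — the later of the 2005-05-18 act and the 2008-06-02 discovery.
5 years from 2008-06-02 is 2013-06-02.
The period was tolled for 117 days by the plaintiff's legal incapacity (2012-08-21 to 2012-12-16), pushing the deadline to 2013-09-27.
Because the automatic bankruptcy stay ran from 2013-09-05 to 2014-05-12, the deadline is extended by 249 days to 2014-06-03.
None of the other events listed affects the running of the period under the stated rules.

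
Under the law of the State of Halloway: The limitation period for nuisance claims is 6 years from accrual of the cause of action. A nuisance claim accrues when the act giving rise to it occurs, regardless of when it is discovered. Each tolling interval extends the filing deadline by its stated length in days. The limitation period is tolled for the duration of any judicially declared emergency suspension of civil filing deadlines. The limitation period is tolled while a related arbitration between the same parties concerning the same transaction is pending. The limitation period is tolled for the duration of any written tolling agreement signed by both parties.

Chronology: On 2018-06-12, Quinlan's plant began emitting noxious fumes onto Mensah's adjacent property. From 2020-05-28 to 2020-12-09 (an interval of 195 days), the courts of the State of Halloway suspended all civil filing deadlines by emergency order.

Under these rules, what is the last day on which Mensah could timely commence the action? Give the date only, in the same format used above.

The cause of action accrued on 2018-06-12, the date of the act.
Adding the 6 years base period to 2018-06-12 gives a deadline of 2024-06-12, before any tolling.
The emergency suspension of filing deadlines from 2020-05-28 to 2020-12-09 tolled the period for 195 days, extending the deadline to 2024-12-24.

2024-12-24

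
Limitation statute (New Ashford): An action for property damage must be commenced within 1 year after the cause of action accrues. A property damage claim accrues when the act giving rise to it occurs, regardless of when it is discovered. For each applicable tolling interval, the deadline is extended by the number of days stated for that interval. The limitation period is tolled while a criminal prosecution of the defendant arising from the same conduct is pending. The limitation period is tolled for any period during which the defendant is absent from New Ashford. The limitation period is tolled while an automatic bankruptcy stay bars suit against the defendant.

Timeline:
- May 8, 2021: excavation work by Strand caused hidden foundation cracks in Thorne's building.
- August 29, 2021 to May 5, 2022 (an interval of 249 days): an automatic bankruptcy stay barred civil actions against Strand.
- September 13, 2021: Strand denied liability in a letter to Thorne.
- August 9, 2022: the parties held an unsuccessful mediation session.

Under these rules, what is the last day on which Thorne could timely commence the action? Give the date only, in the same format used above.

The cause of action accrued on May 8, 2021, the date of the act.
1 year from May 8, 2021 is May 8, 2022.
The automatic bankruptcy stay from August 29, 2021 to May 5, 2022 tolled the period for 249 days, extending the deadline to January 12, 2023.
None of the other events listed affects the running of the period under the stated rules.

January 12, 2023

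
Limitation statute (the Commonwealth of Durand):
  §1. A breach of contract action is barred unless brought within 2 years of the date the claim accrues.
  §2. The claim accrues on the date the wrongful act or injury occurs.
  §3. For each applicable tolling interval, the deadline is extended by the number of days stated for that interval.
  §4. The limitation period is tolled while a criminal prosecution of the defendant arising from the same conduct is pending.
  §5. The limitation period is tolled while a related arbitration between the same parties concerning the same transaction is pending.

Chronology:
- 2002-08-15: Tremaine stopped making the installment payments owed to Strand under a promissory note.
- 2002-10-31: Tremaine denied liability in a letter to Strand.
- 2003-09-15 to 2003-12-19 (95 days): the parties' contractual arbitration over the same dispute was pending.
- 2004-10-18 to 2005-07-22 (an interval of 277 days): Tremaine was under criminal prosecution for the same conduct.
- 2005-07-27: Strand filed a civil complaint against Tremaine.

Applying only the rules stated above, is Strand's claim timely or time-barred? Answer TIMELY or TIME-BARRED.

The claim accrued on 2002-08-15, when the wrongful act occurred.
Adding the 2 years base period to 2002-08-15 gives a deadline of 2004-08-15, before any tolling.
Because the pending related arbitration ran from 2003-09-15 to 2003-12-19, the deadline is extended by 95 days to 2004-11-18.
The pending criminal prosecution from 2004-10-18 to 2005-07-22 tolled the period for 277 days, extending the deadline to 2005-08-22.
None of the other events listed affects the running of the period under the stated rules.
The 2005-07-27 filing precedes the 2005-08-22 deadline; the claim is timely.

TIMELY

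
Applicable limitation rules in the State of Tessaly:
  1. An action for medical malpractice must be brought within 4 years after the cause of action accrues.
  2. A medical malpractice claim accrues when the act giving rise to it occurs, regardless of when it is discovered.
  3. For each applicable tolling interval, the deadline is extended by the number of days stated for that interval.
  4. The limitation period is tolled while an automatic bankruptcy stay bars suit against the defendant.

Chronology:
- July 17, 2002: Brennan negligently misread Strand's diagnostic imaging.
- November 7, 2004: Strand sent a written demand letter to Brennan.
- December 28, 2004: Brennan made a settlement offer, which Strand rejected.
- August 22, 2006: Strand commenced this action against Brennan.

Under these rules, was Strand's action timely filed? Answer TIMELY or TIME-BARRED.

The limitation period began to run on July 17, 2002.
Adding the 4 years base period to July 17, 2002 gives a deadline of July 17, 2006, before any tolling.
The other events in the timeline have no effect on the limitation period under the stated rules.
Strand filed on August 22, 2006, after the July 17, 2006 deadline, so the action is time-barred.

TIME-BARRED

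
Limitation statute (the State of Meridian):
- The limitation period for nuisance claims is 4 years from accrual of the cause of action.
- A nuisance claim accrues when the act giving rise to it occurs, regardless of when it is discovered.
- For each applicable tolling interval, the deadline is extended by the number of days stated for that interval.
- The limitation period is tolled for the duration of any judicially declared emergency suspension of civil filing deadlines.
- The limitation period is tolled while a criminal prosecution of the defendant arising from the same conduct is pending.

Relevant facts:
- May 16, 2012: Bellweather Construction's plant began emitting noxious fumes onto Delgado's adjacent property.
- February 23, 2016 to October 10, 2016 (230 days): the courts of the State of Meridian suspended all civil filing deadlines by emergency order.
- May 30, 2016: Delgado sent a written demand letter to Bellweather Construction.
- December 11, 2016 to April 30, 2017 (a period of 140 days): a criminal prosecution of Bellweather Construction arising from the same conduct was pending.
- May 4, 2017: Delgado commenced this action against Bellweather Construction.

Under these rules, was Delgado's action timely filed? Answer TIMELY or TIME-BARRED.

TIMELY

The limitation period began to run on May 16, 2012.
4 years from May 16, 2012 is May 16, 2016.
The emergency suspension of filing deadlines from February 23, 2016 to October 10, 2016 tolled the period for 230 days, extending the deadline to January 1, 2017.
Because the pending criminal prosecution ran from December 11, 2016 to April 30, 2017, the deadline is extended by 140 days to May 21, 2017.
None of the other events listed affects the running of the period under the stated rules.
The May 4, 2017 filing precedes the May 21, 2017 deadline; the claim is timely.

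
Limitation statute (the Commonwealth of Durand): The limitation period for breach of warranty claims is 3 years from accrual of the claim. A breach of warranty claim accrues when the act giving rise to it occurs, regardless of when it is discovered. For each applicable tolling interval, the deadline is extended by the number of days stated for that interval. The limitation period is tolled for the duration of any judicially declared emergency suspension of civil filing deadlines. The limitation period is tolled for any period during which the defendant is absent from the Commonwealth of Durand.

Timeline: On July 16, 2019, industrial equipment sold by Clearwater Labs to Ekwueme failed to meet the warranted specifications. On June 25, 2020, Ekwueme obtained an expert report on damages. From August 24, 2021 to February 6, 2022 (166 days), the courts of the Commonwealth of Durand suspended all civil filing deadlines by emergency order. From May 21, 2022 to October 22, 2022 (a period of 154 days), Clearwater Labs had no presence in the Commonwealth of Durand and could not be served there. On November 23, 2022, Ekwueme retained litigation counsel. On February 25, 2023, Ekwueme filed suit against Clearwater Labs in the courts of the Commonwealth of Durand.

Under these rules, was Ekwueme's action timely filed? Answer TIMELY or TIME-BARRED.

TIMELY

The claim accrued on July 16, 2019, the date of the act.
3 years from July 16, 2019 is July 16, 2022.
The period was tolled for 166 days by the emergency suspension of filing deadlines (August 24, 2021 to February 6, 2022), pushing the deadline to December 29, 2022.
The defendant's absence from the jurisdiction from May 21, 2022 to October 22, 2022 tolled the period for 154 days, extending the deadline to June 1, 2023.
The other events in the timeline have no effect on the limitation period under the stated rules.
The February 25, 2023 filing precedes the June 1, 2023 deadline; the claim is timely.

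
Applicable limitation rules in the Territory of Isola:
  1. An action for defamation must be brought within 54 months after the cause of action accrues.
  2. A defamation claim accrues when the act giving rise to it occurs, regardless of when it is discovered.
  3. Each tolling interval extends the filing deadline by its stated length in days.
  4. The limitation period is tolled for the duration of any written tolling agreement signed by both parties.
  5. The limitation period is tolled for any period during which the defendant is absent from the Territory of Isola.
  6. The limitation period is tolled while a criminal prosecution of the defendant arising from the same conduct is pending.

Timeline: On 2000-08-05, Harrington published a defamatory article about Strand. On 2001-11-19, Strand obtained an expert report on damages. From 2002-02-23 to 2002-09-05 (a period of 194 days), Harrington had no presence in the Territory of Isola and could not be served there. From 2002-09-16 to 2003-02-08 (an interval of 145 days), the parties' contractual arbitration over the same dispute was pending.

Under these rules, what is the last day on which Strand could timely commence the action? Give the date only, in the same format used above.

2005-08-18

The cause of action accrued on 2000-08-05, the date of the act.
The untolled deadline — 54 months after 2000-08-05 — is 2005-02-05.
The period was tolled for 194 days by the defendant's absence from the jurisdiction (2002-02-23 to 2002-09-05), pushing the deadline to 2005-08-18.
Although a pending arbitration ran from 2002-09-16 to 2003-02-08, the stated rules do not make that a tolling event, so it is disregarded.
None of the other events listed affects the running of the period under the stated rules.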